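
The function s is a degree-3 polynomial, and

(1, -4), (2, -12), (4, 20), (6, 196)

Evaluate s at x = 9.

Write s(x) = ax³ + bx² + cx + d; the 4 given values yield a linear system in the 4 coefficients.
Solving, s(x) = 2x³ - 6x² - 4x + 4.
Then s(9) = 940.

940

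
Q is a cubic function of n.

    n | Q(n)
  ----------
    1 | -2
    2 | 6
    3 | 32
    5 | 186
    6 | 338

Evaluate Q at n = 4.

88

Write Q(n) = an³ + bn² + cn + d; the 5 given values yield a linear system in the 4 coefficients.
Solving, Q(n) = 2n³ - 3n² + 3n - 4.
Then Q(4) = 88.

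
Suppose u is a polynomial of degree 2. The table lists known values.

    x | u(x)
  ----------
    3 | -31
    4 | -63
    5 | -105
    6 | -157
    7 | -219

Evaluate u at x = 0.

5

First differences: -32, -42, -52, -62. Second differences: -10, -10, -10.
Level-2 differences are constant, so u has degree 2.
Fitting a degree-2 polynomial gives u(x) = -5x² + 3x + 5.
Then u(0) = 5.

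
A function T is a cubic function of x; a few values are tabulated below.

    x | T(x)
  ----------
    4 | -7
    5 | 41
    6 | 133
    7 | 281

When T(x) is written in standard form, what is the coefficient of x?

Write T(x) = ax³ + bx² + cx + d; the 4 given values yield a linear system in the 4 coefficients.
Solving, T(x) = 2x³ - 8x² - 2x + 1.
The coefficient of x is -2.

-2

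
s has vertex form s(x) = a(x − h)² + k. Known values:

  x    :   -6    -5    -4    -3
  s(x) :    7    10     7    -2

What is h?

First differences 3, -3, -9; second difference -6 = 2a, so a = -3.
Expanding, the x-coefficient is −2ah = 6h; matching it to the data gives h = -5, and then k = 10.
So s(x) = -3(x + 5)² + 10.
Hence h = -5.

-5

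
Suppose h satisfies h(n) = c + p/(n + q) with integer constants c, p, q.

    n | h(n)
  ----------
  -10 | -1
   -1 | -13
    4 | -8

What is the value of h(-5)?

(h(n) − c)(n + q) = p for each data point; the three points give a linear system in c and q, then p follows.
Solving: c = -5, q = 4, p = -24, so h(n) = -5 − 24/(n + 4).
Then h(-5) = -5 − 24/(-1) = 19.

19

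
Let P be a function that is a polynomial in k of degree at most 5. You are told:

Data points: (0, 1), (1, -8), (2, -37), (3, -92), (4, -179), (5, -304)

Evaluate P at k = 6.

First differences: -9, -29, -55, -87, -125. Second differences: -20, -26, -32, -38. Third differences: -6, -6, -6.
Level-3 differences are constant, so P has degree 3.
Fitting a degree-3 polynomial gives P(k) = -k³ - 7k² - k + 1.
Then P(6) = -473.

-473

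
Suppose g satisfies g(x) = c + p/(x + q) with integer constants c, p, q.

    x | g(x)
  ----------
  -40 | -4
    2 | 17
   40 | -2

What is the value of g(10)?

1

(g(x) − c)(x + q) = p for each data point; the three points give a linear system in c and q, then p follows.
Solving: c = -3, q = 0, p = 40, so g(x) = -3 + 40/(x + 0).
Then g(10) = -3 + 40/10 = 1.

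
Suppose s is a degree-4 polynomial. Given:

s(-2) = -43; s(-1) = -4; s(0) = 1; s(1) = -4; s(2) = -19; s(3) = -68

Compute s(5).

-484

First differences: 39, 5, -5, -15, -49. Second differences: -34, -10, -10, -34. Third differences: 24, 0, -24. Fourth differences: -24, -24.
Level-4 differences are constant, so s has degree 4.
Fitting a degree-4 polynomial gives s(t) = -t^4 + 2t³ - 4t² - 2t + 1.
Then s(5) = -484.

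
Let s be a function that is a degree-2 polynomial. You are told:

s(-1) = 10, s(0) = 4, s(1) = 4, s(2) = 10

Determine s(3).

First differences: -6, 0, 6. Second differences: 6, 6.
Level-2 differences are constant, so s has degree 2.
Extending the table by one column gives the next first difference 12, so s(3) = 10 + 12 = 22.

22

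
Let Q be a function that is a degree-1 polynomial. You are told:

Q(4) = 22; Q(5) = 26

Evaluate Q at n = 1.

10

Write Q(n) = an + b; the 2 given values yield a linear system in the 2 coefficients.
Solving, Q(n) = 4n + 6.
Then Q(1) = 10.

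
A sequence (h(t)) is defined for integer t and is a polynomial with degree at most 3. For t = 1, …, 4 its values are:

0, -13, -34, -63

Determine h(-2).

Write h(t) = at³ + bt² + ct + d; the 4 given values yield a linear system in the 4 coefficients.
Solving, the leading coefficient vanishes, and h(t) = -4t² - t + 5.
Then h(-2) = -9.

-9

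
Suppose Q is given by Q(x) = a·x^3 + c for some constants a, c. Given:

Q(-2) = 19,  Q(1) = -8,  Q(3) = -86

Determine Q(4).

From Q(-2) = 19 and Q(1) = -8: -8a + c = 19 and 1a + c = -8.
Subtracting: 9a = -27, so a = -3; then c = 19 − (-3)·(-8) = -5.
So Q(x) = -3x³ − 5, and Q(4) = -197.

-197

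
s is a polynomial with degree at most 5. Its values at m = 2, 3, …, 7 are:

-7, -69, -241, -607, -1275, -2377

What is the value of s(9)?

First differences: -62, -172, -366, -668, -1102. Second differences: -110, -194, -302, -434. Third differences: -84, -108, -132. Fourth differences: -24, -24.
Level-4 differences are constant, so s has degree 4.
Fitting a degree-4 polynomial gives s(m) = -m^4 + 3m + 3.
Then s(9) = -6531.

-6531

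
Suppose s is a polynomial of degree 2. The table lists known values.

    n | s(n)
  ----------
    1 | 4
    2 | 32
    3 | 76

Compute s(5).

Write s(n) = an² + bn + c; the 3 given values yield a linear system in the 3 coefficients.
Solving, s(n) = 8n² + 4n - 8.
Then s(5) = 212.

212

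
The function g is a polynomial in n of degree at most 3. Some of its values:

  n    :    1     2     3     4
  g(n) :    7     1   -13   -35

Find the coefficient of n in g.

6

First differences: -6, -14, -22. Second differences: -8, -8.
Level-2 differences are constant, so g has degree 2.
Fitting a degree-2 polynomial gives g(n) = -4n² + 6n + 5.
The coefficient of n is 6.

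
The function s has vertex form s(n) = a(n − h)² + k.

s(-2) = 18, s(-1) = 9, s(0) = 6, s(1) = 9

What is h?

0

First differences -9, -3, 3; second difference 6 = 2a, so a = 3.
Expanding, the n-coefficient is −2ah = -6h; matching it to the data gives h = 0, and then k = 6.
So s(n) = 3(n + 0)² + 6.
Hence h = 0.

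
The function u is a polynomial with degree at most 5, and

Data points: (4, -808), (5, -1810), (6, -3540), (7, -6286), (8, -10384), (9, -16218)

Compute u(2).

-76

First differences: -1002, -1730, -2746, -4098, -5834. Second differences: -728, -1016, -1352, -1736. Third differences: -288, -336, -384. Fourth differences: -48, -48.
Level-4 differences are constant, so u has degree 4.
Fitting a degree-4 polynomial gives u(t) = -2t^4 - 4t³ - 2t² - 2t.
Then u(2) = -76.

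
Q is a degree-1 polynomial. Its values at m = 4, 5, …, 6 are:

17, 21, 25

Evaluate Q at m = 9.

37

First differences: 4, 4.
Level-1 differences are constant, so Q has degree 1.
Fitting a degree-1 polynomial gives Q(m) = 4m + 1.
Then Q(9) = 37.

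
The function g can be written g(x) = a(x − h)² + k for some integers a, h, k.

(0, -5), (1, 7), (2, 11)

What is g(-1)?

-25

First differences 12, 4; second difference -8 = 2a, so a = -4.
Expanding, the x-coefficient is −2ah = 8h; matching it to the data gives h = 2, and then k = 11.
So g(x) = -4(x − 2)² + 11.
g(-1) = -4·(-3)² + 11 = -25.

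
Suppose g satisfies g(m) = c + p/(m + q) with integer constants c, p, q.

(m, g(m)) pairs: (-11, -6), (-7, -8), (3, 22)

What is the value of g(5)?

10

(g(m) − c)(m + q) = p for each data point; the three points give a linear system in c and q, then p follows.
Solving: c = -2, q = -1, p = 48, so g(m) = -2 + 48/(m − 1).
Then g(5) = -2 + 48/4 = 10.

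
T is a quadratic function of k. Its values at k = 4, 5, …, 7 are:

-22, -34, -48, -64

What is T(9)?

Write T(k) = ak² + bk + c; the 4 given values yield a linear system in the 3 coefficients.
Solving, T(k) = -k² - 3k + 6.
Then T(9) = -102.

-102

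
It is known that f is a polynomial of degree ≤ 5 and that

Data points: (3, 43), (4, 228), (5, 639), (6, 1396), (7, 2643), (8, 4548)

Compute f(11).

16251

First differences: 185, 411, 757, 1247, 1905. Second differences: 226, 346, 490, 658. Third differences: 120, 144, 168. Fourth differences: 24, 24.
Level-4 differences are constant, so f has degree 4.
Fitting a degree-4 polynomial gives f(x) = x^4 + 2x³ - 8x² - 8x + 4.
Then f(11) = 16251.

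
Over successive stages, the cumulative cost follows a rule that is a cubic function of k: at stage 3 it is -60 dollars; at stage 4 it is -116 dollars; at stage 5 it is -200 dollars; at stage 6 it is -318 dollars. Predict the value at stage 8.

-680

Write the value at k as s(k).
Write s(k) = ak³ + bk² + ck + d; the 4 given values yield a linear system in the 4 coefficients.
Solving, s(k) = -k³ - 2k² - 5k.
Then s(8) = -680.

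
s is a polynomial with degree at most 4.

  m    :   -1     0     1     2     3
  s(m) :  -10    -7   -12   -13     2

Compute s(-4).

Write s(m) = am^4 + bm³ + cm² + dm + e; the 5 given values yield a linear system in the 5 coefficients.
Solving, the leading coefficient vanishes, and s(m) = 2m³ - 4m² - 3m - 7.
Then s(-4) = -187.

-187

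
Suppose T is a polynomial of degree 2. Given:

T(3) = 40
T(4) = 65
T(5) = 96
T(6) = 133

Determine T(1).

8

Write T(n) = an² + bn + c; the 4 given values yield a linear system in the 3 coefficients.
Solving, T(n) = 3n² + 4n + 1.
Then T(1) = 8.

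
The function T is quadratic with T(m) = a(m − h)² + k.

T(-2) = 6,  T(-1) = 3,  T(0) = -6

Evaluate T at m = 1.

-21

First differences -3, -9; second difference -6 = 2a, so a = -3.
Expanding, the m-coefficient is −2ah = 6h; matching it to the data gives h = -2, and then k = 6.
So T(m) = -3(m + 2)² + 6.
T(1) = -3·3² + 6 = -21.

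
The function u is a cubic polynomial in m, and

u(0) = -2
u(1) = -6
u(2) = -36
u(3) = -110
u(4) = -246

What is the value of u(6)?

Write u(m) = am³ + bm² + cm + d; the 5 given values yield a linear system in the 4 coefficients.
Solving, u(m) = -3m³ - 4m² + 3m - 2.
Then u(6) = -776.

-776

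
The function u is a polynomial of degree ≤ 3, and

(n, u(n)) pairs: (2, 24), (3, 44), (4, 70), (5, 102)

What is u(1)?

First differences: 20, 26, 32. Second differences: 6, 6.
Level-2 differences are constant, so u has degree 2.
Fitting a degree-2 polynomial gives u(n) = 3n² + 5n + 2.
Then u(1) = 10.

10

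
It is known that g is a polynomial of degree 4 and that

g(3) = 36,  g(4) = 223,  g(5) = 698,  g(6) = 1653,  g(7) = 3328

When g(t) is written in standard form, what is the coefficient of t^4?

2

Write g(t) = at^4 + bt³ + ct² + dt + e; the 5 given values yield a linear system in the 5 coefficients.
Solving, g(t) = 2t^4 - 4t³ - 2t² - t + 3.
The coefficient of t^4 is 2.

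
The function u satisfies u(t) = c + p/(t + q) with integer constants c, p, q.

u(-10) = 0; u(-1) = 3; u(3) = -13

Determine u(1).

11

(u(t) − c)(t + q) = p for each data point; the three points give a linear system in c and q, then p follows.
Solving: c = -1, q = -2, p = -12, so u(t) = -1 − 12/(t − 2).
Then u(1) = -1 − 12/(-1) = 11.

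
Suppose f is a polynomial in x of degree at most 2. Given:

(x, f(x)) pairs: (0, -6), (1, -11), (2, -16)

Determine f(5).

First differences: -5, -5.
Level-1 differences are constant, so f has degree 1.
Fitting a degree-1 polynomial gives f(x) = -5x - 6.
Then f(5) = -31.

-31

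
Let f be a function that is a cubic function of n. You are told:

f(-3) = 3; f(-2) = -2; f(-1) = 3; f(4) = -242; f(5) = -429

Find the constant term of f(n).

6

Write f(n) = an³ + bn² + cn + d; the 5 given values yield a linear system in the 4 coefficients.
Solving, f(n) = -2n³ - 7n² - 2n + 6.
The constant term is f(0) = 6.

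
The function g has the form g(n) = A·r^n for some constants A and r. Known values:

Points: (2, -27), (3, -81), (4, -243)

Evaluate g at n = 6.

-2187

Consecutive ratio: -81/(-27) = 3, and -243/(-81) = 3, so r = 3.
Then A·3^2 = -27 gives A = -3, and g(n) = -3·3^n.
g(6) = -3·3^6 = -2187.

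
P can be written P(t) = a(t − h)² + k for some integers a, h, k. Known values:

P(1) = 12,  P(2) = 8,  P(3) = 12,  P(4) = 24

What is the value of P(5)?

44

First differences -4, 4, 12; second difference 8 = 2a, so a = 4.
Expanding, the t-coefficient is −2ah = -8h; matching it to the data gives h = 2, and then k = 8.
So P(t) = 4(t − 2)² + 8.
P(5) = 4·3² + 8 = 44.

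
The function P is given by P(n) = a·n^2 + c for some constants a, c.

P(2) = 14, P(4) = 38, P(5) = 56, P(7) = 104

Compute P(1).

From P(2) = 14 and P(4) = 38: 4a + c = 14 and 16a + c = 38.
Subtracting: 12a = 24, so a = 2; then c = 14 − 2·4 = 6.
So P(n) = 2n² + 6, and P(1) = 8.

8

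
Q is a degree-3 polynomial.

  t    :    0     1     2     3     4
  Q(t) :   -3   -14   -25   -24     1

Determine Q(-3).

-90

First differences: -11, -11, 1, 25. Second differences: 0, 12, 24. Third differences: 12, 12.
Level-3 differences are constant, so Q has degree 3.
Fitting a degree-3 polynomial gives Q(t) = 2t³ - 6t² - 7t - 3.
Then Q(-3) = -90.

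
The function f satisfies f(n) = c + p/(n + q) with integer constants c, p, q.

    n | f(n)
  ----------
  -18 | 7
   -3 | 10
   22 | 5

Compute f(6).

(f(n) − c)(n + q) = p for each data point; the three points give a linear system in c and q, then p follows.
Solving: c = 6, q = -2, p = -20, so f(n) = 6 − 20/(n − 2).
Then f(6) = 6 − 20/4 = 1.

1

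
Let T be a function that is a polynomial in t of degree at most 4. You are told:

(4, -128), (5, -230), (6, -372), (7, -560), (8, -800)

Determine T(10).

-1460

First differences: -102, -142, -188, -240. Second differences: -40, -46, -52. Third differences: -6, -6.
Level-3 differences are constant, so T has degree 3.
Fitting a degree-3 polynomial gives T(t) = -t³ - 5t² + 4t.
Then T(10) = -1460.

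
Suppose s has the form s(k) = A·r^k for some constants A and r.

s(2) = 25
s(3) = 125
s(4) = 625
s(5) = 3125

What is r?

Consecutive ratio: 125/25 = 5, and 625/125 = 5, so r = 5.
Then A·5^2 = 25 gives A = 1, and s(k) = 1·5^k.

5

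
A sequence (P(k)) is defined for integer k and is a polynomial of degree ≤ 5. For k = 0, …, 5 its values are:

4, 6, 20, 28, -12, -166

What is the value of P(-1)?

First differences: 2, 14, 8, -40, -154. Second differences: 12, -6, -48, -114. Third differences: -18, -42, -66. Fourth differences: -24, -24.
Level-4 differences are constant, so P has degree 4.
Fitting a degree-4 polynomial gives P(k) = -k^4 + 3k³ + 4k² - 4k + 4.
Then P(-1) = 8.

8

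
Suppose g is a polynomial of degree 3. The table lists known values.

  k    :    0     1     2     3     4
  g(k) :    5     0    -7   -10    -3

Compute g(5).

First differences: -5, -7, -3, 7. Second differences: -2, 4, 10. Third differences: 6, 6.
Level-3 differences are constant, so g has degree 3.
Extending the table by one column gives the next first difference 23, so g(5) = -3 + 23 = 20.

20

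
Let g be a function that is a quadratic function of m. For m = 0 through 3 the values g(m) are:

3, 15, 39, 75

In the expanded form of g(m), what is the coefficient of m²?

6

Write g(m) = am² + bm + c; the 4 given values yield a linear system in the 3 coefficients.
Solving, g(m) = 6m² + 6m + 3.
The coefficient of m² is 6.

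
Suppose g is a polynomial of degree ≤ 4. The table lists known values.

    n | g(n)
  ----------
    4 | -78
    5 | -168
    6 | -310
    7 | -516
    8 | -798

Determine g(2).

Write g(n) = an^4 + bn³ + cn² + dn + e; the 5 given values yield a linear system in the 5 coefficients.
Solving, the leading coefficient vanishes, and g(n) = -2n³ + 4n² - 4n + 2.
Then g(2) = -6.

-6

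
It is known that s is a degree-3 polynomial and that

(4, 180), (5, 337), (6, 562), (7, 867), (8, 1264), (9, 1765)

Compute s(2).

First differences: 157, 225, 305, 397, 501. Second differences: 68, 80, 92, 104. Third differences: 12, 12, 12.
Level-3 differences are constant, so s has degree 3.
Fitting a degree-3 polynomial gives s(k) = 2k³ + 4k² - k - 8.
Then s(2) = 22.

22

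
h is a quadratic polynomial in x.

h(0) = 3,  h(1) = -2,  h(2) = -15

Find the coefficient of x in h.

-1

Write h(x) = ax² + bx + c; the 3 given values yield a linear system in the 3 coefficients.
Solving, h(x) = -4x² - x + 3.
The coefficient of x is -1.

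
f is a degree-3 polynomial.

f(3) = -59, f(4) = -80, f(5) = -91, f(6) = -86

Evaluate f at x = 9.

Write f(x) = ax³ + bx² + cx + d; the 4 given values yield a linear system in the 4 coefficients.
Solving, f(x) = x³ - 7x² - 9x + 4.
Then f(9) = 85.

85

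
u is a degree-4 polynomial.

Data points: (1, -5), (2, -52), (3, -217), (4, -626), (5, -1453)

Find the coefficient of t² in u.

Write u(t) = at^4 + bt³ + ct² + dt + e; the 5 given values yield a linear system in the 5 coefficients.
Solving, u(t) = -2t^4 - t³ - 3t² - t + 2.
The coefficient of t² is -3.

-3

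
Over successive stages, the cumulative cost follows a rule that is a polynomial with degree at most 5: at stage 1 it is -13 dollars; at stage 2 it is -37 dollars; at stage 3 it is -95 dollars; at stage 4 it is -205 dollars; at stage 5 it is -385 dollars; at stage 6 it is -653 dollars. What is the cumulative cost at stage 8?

Write the value at m as g(m).
Write g(m) = am^5 + bm^4 + cm³ + dm² + em + p; the 6 given values yield a linear system in the 6 coefficients.
Solving, the top 2 coefficients vanish, and g(m) = -3m³ + m² - 6m - 5.
Then g(8) = -1525.

-1525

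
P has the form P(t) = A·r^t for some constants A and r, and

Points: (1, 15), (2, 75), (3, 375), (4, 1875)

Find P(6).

Consecutive ratio: 75/15 = 5, and 375/75 = 5, so r = 5.
Then A·5^1 = 15 gives A = 3, and P(t) = 3·5^t.
P(6) = 3·5^6 = 46875.

46875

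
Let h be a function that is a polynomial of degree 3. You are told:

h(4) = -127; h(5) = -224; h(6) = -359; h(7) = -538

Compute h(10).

Write h(n) = an³ + bn² + cn + d; the 4 given values yield a linear system in the 4 coefficients.
Solving, h(n) = -n³ - 4n² + 1.
Then h(10) = -1399.

-1399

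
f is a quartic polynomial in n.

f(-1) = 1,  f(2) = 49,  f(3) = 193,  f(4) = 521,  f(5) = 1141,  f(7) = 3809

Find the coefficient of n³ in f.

Write f(n) = an^4 + bn³ + cn² + dn + e; the 6 given values yield a linear system in the 5 coefficients.
Solving, f(n) = n^4 + 4n³ + n² - 2n + 1.
The coefficient of n³ is 4.

4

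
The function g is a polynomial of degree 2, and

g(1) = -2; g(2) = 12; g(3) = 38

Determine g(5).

Write g(t) = at² + bt + c; the 3 given values yield a linear system in the 3 coefficients.
Solving, g(t) = 6t² - 4t - 4.
Then g(5) = 126.

126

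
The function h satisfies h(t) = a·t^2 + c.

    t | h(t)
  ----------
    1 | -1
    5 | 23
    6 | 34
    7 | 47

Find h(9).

From h(1) = -1 and h(5) = 23: 1a + c = -1 and 25a + c = 23.
Subtracting: 24a = 24, so a = 1; then c = -1 − 1·1 = -2.
So h(t) = 1t² − 2, and h(9) = 79.

79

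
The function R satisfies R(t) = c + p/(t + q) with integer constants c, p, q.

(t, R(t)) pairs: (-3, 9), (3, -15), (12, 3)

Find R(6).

(R(t) − c)(t + q) = p for each data point; the three points give a linear system in c and q, then p follows.
Solving: c = 5, q = -2, p = -20, so R(t) = 5 − 20/(t − 2).
Then R(6) = 5 − 20/4 = 0.

0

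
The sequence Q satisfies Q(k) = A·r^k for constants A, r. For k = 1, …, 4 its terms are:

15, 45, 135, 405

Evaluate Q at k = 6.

3645

Consecutive ratio: 45/15 = 3, and 135/45 = 3, so r = 3.
Then A·3^1 = 15 gives A = 5, and Q(k) = 5·3^k.
Q(6) = 5·3^6 = 3645.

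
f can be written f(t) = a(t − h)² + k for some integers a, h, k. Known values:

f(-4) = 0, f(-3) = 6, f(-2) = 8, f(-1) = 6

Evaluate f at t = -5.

First differences 6, 2, -2; second difference -4 = 2a, so a = -2.
Expanding, the t-coefficient is −2ah = 4h; matching it to the data gives h = -2, and then k = 8.
So f(t) = -2(t + 2)² + 8.
f(-5) = -2·(-3)² + 8 = -10.

-10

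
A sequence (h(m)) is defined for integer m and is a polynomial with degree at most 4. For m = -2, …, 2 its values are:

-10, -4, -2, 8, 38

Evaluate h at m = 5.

First differences: 6, 2, 10, 30. Second differences: -4, 8, 20. Third differences: 12, 12.
Level-3 differences are constant, so h has degree 3.
Fitting a degree-3 polynomial gives h(m) = 2m³ + 4m² + 4m - 2.
Then h(5) = 368.

368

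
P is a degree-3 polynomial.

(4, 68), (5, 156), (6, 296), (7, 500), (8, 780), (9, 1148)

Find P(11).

2196

Write P(x) = ax³ + bx² + cx + d; the 6 given values yield a linear system in the 4 coefficients.
Solving, P(x) = 2x³ - 4x² + 2x - 4.
Then P(11) = 2196.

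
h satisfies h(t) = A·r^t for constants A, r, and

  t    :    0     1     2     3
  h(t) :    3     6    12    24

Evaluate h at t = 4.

48

Consecutive ratio: 6/3 = 2, and 12/6 = 2, so r = 2.
Then A·2^0 = 3 gives A = 3, and h(t) = 3·2^t.
h(4) = 3·2^4 = 48.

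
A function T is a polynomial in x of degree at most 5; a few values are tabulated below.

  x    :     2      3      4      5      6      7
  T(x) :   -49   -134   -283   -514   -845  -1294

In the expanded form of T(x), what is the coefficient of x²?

First differences: -85, -149, -231, -331, -449. Second differences: -64, -82, -100, -118. Third differences: -18, -18, -18.
Level-3 differences are constant, so T has degree 3.
Fitting a degree-3 polynomial gives T(x) = -3x³ - 5x² - 3x + 1.
The coefficient of x² is -5.

-5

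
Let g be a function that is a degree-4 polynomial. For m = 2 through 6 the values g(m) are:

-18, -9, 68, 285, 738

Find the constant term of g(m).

0

Write g(m) = am^4 + bm³ + cm² + dm + e; the 5 given values yield a linear system in the 5 coefficients.
Solving, g(m) = m^4 - 2m³ - 3m² - 3m.
The constant term is g(0) = 0.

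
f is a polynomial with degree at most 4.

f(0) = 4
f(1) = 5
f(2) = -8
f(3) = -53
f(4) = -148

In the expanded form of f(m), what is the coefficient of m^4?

0

Write f(m) = am^4 + bm³ + cm² + dm + e; the 5 given values yield a linear system in the 5 coefficients.
Solving, the leading coefficient vanishes, and f(m) = -3m³ + 2m² + 2m + 4.
The coefficient of m^4 is 0.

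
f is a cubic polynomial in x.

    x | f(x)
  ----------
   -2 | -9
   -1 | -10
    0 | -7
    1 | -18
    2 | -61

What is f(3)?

-154

Write f(x) = ax³ + bx² + cx + d; the 5 given values yield a linear system in the 4 coefficients.
Solving, f(x) = -3x³ - 7x² - x - 7.
Then f(3) = -154.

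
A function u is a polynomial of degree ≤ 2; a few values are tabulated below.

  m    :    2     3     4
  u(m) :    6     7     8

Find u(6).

First differences: 1, 1.
Level-1 differences are constant, so u has degree 1.
Fitting a degree-1 polynomial gives u(m) = m + 4.
Then u(6) = 10.

10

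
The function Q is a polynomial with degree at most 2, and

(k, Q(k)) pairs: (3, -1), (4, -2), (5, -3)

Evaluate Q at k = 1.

1

Write Q(k) = ak² + bk + c; the 3 given values yield a linear system in the 3 coefficients.
Solving, the leading coefficient vanishes, and Q(k) = -k + 2.
Then Q(1) = 1.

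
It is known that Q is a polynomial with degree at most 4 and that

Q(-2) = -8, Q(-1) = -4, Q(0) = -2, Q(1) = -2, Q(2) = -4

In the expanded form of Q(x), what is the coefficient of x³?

0

First differences: 4, 2, 0, -2. Second differences: -2, -2, -2.
Level-2 differences are constant, so Q has degree 2.
Fitting a degree-2 polynomial gives Q(x) = -x² + x - 2.
The coefficient of x³ is 0.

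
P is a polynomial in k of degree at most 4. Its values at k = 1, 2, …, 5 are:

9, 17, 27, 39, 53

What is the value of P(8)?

107

First differences: 8, 10, 12, 14. Second differences: 2, 2, 2.
Level-2 differences are constant, so P has degree 2.
Fitting a degree-2 polynomial gives P(k) = k² + 5k + 3.
Then P(8) = 107.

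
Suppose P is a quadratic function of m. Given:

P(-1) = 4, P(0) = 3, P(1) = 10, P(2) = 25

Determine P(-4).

Write P(m) = am² + bm + c; the 4 given values yield a linear system in the 3 coefficients.
Solving, P(m) = 4m² + 3m + 3.
Then P(-4) = 55.

55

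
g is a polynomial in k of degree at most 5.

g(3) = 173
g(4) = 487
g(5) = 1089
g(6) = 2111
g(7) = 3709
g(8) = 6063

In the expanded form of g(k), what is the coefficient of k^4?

1

First differences: 314, 602, 1022, 1598, 2354. Second differences: 288, 420, 576, 756. Third differences: 132, 156, 180. Fourth differences: 24, 24.
Level-4 differences are constant, so g has degree 4.
Fitting a degree-4 polynomial gives g(k) = k^4 + 4k³ - k² - 2k - 1.
The coefficient of k^4 is 1.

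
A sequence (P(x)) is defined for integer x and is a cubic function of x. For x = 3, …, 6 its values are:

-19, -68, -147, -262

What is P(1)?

13

Write P(x) = ax³ + bx² + cx + d; the 4 given values yield a linear system in the 4 coefficients.
Solving, P(x) = -x³ - 3x² + 9x + 8.
Then P(1) = 13.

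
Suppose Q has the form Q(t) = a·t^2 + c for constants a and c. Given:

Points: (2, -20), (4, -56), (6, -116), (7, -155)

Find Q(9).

From Q(2) = -20 and Q(4) = -56: 4a + c = -20 and 16a + c = -56.
Subtracting: 12a = -36, so a = -3; then c = -20 − (-3)·4 = -8.
So Q(t) = -3t² − 8, and Q(9) = -251.

-251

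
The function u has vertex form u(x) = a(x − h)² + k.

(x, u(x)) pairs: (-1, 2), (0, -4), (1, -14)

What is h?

First differences -6, -10; second difference -4 = 2a, so a = -2.
Expanding, the x-coefficient is −2ah = 4h; matching it to the data gives h = -2, and then k = 4.
So u(x) = -2(x + 2)² + 4.
Hence h = -2.

-2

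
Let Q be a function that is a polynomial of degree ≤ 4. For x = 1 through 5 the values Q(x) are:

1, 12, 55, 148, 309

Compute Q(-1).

First differences: 11, 43, 93, 161. Second differences: 32, 50, 68. Third differences: 18, 18.
Level-3 differences are constant, so Q has degree 3.
Fitting a degree-3 polynomial gives Q(x) = 3x³ - 2x² - 4x + 4.
Then Q(-1) = 3.

3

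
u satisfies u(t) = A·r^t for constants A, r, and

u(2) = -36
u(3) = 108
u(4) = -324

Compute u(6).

Consecutive ratio: 108/(-36) = -3, and -324/108 = -3, so r = -3.
Then A·(-3)^2 = -36 gives A = -4, and u(t) = -4·(-3)^t.
u(6) = -4·(-3)^6 = -2916.

-2916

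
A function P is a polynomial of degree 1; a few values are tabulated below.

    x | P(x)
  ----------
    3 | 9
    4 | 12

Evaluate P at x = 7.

Write P(x) = ax + b; the 2 given values yield a linear system in the 2 coefficients.
Solving, P(x) = 3x.
Then P(7) = 21.

21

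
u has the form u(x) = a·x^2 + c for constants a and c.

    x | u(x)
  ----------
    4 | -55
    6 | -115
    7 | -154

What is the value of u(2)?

-19

From u(4) = -55 and u(6) = -115: 16a + c = -55 and 36a + c = -115.
Subtracting: 20a = -60, so a = -3; then c = -55 − (-3)·16 = -7.
So u(x) = -3x² − 7, and u(2) = -19.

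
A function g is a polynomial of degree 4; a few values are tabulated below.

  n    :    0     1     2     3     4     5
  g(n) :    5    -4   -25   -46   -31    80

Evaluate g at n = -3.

First differences: -9, -21, -21, 15, 111. Second differences: -12, 0, 36, 96. Third differences: 12, 36, 60. Fourth differences: 24, 24.
Level-4 differences are constant, so g has degree 4.
Fitting a degree-4 polynomial gives g(n) = n^4 - 4n³ - n² - 5n + 5.
Then g(-3) = 200.

200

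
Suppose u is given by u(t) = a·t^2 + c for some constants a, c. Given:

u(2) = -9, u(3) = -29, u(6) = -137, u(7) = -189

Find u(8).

From u(2) = -9 and u(3) = -29: 4a + c = -9 and 9a + c = -29.
Subtracting: 5a = -20, so a = -4; then c = -9 − (-4)·4 = 7.
So u(t) = -4t² + 7, and u(8) = -249.

-249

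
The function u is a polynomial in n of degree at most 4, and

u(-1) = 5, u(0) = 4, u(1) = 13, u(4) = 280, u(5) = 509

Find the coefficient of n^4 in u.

Write u(n) = an^4 + bn³ + cn² + dn + e; the 5 given values yield a linear system in the 5 coefficients.
Solving, the leading coefficient vanishes, and u(n) = 3n³ + 5n² + n + 4.
The coefficient of n^4 is 0.

0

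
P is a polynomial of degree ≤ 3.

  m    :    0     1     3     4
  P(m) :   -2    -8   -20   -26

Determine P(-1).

Write P(m) = am³ + bm² + cm + d; the 4 given values yield a linear system in the 4 coefficients.
Solving, the top 2 coefficients vanish, and P(m) = -6m - 2.
Then P(-1) = 4.

4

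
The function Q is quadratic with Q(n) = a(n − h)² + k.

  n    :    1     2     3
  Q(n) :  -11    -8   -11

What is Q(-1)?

-35

First differences 3, -3; second difference -6 = 2a, so a = -3.
Expanding, the n-coefficient is −2ah = 6h; matching it to the data gives h = 2, and then k = -8.
So Q(n) = -3(n − 2)² − 8.
Q(-1) = -3·(-3)² − 8 = -35.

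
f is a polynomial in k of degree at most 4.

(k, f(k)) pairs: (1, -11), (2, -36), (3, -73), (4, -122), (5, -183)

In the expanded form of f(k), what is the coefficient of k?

-7

Write f(k) = ak^4 + bk³ + ck² + dk + e; the 5 given values yield a linear system in the 5 coefficients.
Solving, the top 2 coefficients vanish, and f(k) = -6k² - 7k + 2.
The coefficient of k is -7.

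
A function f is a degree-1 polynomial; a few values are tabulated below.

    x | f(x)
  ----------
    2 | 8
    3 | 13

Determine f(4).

Write f(x) = ax + b; the 2 given values yield a linear system in the 2 coefficients.
Solving, f(x) = 5x - 2.
Then f(4) = 18.

18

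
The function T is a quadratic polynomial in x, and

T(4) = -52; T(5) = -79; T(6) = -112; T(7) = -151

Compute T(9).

-247

First differences: -27, -33, -39. Second differences: -6, -6.
Level-2 differences are constant, so T has degree 2.
Fitting a degree-2 polynomial gives T(x) = -3x² - 4.
Then T(9) = -247.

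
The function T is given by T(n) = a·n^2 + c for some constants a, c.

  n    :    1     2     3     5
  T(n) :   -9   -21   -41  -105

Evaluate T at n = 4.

-69

From T(1) = -9 and T(2) = -21: 1a + c = -9 and 4a + c = -21.
Subtracting: 3a = -12, so a = -4; then c = -9 − (-4)·1 = -5.
So T(n) = -4n² − 5, and T(4) = -69.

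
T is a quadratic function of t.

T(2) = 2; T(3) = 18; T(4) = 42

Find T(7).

Write T(t) = at² + bt + c; the 3 given values yield a linear system in the 3 coefficients.
Solving, T(t) = 4t² - 4t - 6.
Then T(7) = 162.

162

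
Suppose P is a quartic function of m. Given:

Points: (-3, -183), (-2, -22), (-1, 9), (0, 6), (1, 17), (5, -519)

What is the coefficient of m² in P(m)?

Write P(m) = am^4 + bm³ + cm² + dm + e; the 6 given values yield a linear system in the 5 coefficients.
Solving, P(m) = -2m^4 + 4m³ + 9m² + 6.
The coefficient of m² is 9.

9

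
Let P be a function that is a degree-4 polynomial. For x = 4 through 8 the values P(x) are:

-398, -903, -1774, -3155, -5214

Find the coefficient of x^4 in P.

-1

Write P(x) = ax^4 + bx³ + cx² + dx + e; the 5 given values yield a linear system in the 5 coefficients.
Solving, P(x) = -x^4 - 2x³ - 2x² + 4x + 2.
The coefficient of x^4 is -1.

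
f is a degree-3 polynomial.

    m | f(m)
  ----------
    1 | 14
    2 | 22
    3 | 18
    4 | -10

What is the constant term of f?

6

Write f(m) = am³ + bm² + cm + d; the 4 given values yield a linear system in the 4 coefficients.
Solving, f(m) = -2m³ + 6m² + 4m + 6.
The constant term is f(0) = 6.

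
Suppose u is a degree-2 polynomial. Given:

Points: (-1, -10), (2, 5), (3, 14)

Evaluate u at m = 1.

Write u(m) = am² + bm + c; the 3 given values yield a linear system in the 3 coefficients.
Solving, u(m) = m² + 4m - 7.
Then u(1) = -2.

-2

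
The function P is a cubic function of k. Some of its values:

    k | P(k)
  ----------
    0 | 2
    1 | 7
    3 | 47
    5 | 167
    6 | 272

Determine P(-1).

Write P(k) = ak³ + bk² + ck + d; the 5 given values yield a linear system in the 4 coefficients.
Solving, P(k) = k³ + k² + 3k + 2.
Then P(-1) = -1.

-1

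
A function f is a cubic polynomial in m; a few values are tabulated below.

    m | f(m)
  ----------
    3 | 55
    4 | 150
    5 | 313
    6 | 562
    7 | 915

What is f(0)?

First differences: 95, 163, 249, 353. Second differences: 68, 86, 104. Third differences: 18, 18.
Level-3 differences are constant, so f has degree 3.
Fitting a degree-3 polynomial gives f(m) = 3m³ - 2m² - 2m - 2.
The constant term is f(0) = -2.

-2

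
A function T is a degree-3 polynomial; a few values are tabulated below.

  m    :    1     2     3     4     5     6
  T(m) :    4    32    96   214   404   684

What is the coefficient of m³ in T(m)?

Write T(m) = am³ + bm² + cm + d; the 6 given values yield a linear system in the 4 coefficients.
Solving, T(m) = 3m³ + 7m - 6.
The coefficient of m³ is 3.

3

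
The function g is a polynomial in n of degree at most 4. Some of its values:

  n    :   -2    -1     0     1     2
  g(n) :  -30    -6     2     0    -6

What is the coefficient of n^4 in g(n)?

0

First differences: 24, 8, -2, -6. Second differences: -16, -10, -4. Third differences: 6, 6.
Level-3 differences are constant, so g has degree 3.
Fitting a degree-3 polynomial gives g(n) = n³ - 5n² + 2n + 2.
The coefficient of n^4 is 0.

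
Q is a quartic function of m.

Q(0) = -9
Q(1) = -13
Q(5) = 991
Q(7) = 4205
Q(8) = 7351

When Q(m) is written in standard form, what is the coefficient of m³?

-1

Write Q(m) = am^4 + bm³ + cm² + dm + e; the 5 given values yield a linear system in the 5 coefficients.
Solving, Q(m) = 2m^4 - m³ - 5m² - 9.
The coefficient of m³ is -1.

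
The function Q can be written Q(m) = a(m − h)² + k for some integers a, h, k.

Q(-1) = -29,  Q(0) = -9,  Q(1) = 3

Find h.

2

First differences 20, 12; second difference -8 = 2a, so a = -4.
Expanding, the m-coefficient is −2ah = 8h; matching it to the data gives h = 2, and then k = 7.
So Q(m) = -4(m − 2)² + 7.
Hence h = 2.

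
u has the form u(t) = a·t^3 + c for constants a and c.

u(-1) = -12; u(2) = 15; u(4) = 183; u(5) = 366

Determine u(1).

From u(-1) = -12 and u(2) = 15: -1a + c = -12 and 8a + c = 15.
Subtracting: 9a = 27, so a = 3; then c = -12 − 3·(-1) = -9.
So u(t) = 3t³ − 9, and u(1) = -6.

-6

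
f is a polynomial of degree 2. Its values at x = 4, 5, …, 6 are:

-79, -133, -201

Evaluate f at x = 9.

Write f(x) = ax² + bx + c; the 3 given values yield a linear system in the 3 coefficients.
Solving, f(x) = -7x² + 9x - 3.
Then f(9) = -489.

-489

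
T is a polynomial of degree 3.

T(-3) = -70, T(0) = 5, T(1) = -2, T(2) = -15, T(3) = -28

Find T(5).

Write T(m) = am³ + bm² + cm + d; the 5 given values yield a linear system in the 4 coefficients.
Solving, T(m) = m³ - 6m² - 2m + 5.
Then T(5) = -30.

-30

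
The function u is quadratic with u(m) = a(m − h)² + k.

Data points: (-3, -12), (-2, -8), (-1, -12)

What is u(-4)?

First differences 4, -4; second difference -8 = 2a, so a = -4.
Expanding, the m-coefficient is −2ah = 8h; matching it to the data gives h = -2, and then k = -8.
So u(m) = -4(m + 2)² − 8.
u(-4) = -4·(-2)² − 8 = -24.

-24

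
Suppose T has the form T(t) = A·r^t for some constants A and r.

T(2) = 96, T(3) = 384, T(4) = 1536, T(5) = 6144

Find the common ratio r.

Consecutive ratio: 384/96 = 4, and 1536/384 = 4, so r = 4.
Then A·4^2 = 96 gives A = 6, and T(t) = 6·4^t.

4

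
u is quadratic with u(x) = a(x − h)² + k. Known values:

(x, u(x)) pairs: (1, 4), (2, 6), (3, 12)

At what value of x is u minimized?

1

First differences 2, 6; second difference 4 = 2a, so a = 2.
Expanding, the x-coefficient is −2ah = -4h; matching it to the data gives h = 1, and then k = 4.
So u(x) = 2(x − 1)² + 4.
Hence h = 1.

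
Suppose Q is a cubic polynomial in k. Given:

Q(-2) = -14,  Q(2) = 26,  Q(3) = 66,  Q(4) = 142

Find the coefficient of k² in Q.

0

Write Q(k) = ak³ + bk² + ck + d; the 4 given values yield a linear system in the 4 coefficients.
Solving, Q(k) = 2k³ + 2k + 6.
The coefficient of k² is 0.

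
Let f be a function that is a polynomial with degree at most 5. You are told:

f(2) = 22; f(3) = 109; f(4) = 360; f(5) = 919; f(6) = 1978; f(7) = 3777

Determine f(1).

First differences: 87, 251, 559, 1059, 1799. Second differences: 164, 308, 500, 740. Third differences: 144, 192, 240. Fourth differences: 48, 48.
Level-4 differences are constant, so f has degree 4.
Fitting a degree-4 polynomial gives f(m) = 2m^4 - 4m³ + 8m² - 7m + 4.
Then f(1) = 3.

3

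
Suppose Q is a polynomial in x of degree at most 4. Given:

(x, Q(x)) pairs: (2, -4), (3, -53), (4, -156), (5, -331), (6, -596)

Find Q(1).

9

First differences: -49, -103, -175, -265. Second differences: -54, -72, -90. Third differences: -18, -18.
Level-3 differences are constant, so Q has degree 3.
Fitting a degree-3 polynomial gives Q(x) = -3x³ + 8x + 4.
Then Q(1) = 9.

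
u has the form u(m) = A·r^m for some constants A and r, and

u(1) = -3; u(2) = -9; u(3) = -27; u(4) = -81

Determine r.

3

Consecutive ratio: -9/(-3) = 3, and -27/(-9) = 3, so r = 3.
Then A·3^1 = -3 gives A = -1, and u(m) = -1·3^m.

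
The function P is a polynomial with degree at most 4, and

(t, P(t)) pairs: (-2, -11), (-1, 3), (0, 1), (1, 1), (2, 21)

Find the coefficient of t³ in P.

3

Write P(t) = at^4 + bt³ + ct² + dt + e; the 5 given values yield a linear system in the 5 coefficients.
Solving, the leading coefficient vanishes, and P(t) = 3t³ + t² - 4t + 1.
The coefficient of t³ is 3.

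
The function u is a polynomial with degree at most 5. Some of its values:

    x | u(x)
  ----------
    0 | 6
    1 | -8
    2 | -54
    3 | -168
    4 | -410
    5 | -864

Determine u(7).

-2864

First differences: -14, -46, -114, -242, -454. Second differences: -32, -68, -128, -212. Third differences: -36, -60, -84. Fourth differences: -24, -24.
Level-4 differences are constant, so u has degree 4.
Fitting a degree-4 polynomial gives u(x) = -x^4 - 9x² - 4x + 6.
Then u(7) = -2864.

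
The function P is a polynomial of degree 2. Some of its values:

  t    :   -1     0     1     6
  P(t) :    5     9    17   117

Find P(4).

65

Write P(t) = at² + bt + c; the 4 given values yield a linear system in the 3 coefficients.
Solving, P(t) = 2t² + 6t + 9.
Then P(4) = 65.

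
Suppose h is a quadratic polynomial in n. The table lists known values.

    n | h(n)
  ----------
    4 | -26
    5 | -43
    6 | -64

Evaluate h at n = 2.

-4

Write h(n) = an² + bn + c; the 3 given values yield a linear system in the 3 coefficients.
Solving, h(n) = -2n² + n + 2.
Then h(2) = -4.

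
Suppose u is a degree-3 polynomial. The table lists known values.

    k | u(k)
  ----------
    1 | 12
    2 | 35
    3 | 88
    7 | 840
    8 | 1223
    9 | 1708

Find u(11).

Write u(k) = ak³ + bk² + ck + d; the 6 given values yield a linear system in the 4 coefficients.
Solving, u(k) = 2k³ + 3k² + 7.
Then u(11) = 3032.

3032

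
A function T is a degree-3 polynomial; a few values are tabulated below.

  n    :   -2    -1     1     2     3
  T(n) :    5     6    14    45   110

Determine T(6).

629

Write T(n) = an³ + bn² + cn + d; the 5 given values yield a linear system in the 4 coefficients.
Solving, T(n) = 2n³ + 5n² + 2n + 5.
Then T(6) = 629.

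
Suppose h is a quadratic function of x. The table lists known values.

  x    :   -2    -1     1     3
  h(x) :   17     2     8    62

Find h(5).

Write h(x) = ax² + bx + c; the 4 given values yield a linear system in the 3 coefficients.
Solving, h(x) = 6x² + 3x - 1.
Then h(5) = 164.

164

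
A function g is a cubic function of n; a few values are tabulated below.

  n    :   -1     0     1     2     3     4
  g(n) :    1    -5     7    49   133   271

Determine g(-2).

Write g(n) = an³ + bn² + cn + d; the 6 given values yield a linear system in the 4 coefficients.
Solving, g(n) = 2n³ + 9n² + n - 5.
Then g(-2) = 13.

13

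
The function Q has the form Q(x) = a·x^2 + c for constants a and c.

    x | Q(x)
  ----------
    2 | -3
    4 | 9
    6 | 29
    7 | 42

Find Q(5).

18

From Q(2) = -3 and Q(4) = 9: 4a + c = -3 and 16a + c = 9.
Subtracting: 12a = 12, so a = 1; then c = -3 − 1·4 = -7.
So Q(x) = 1x² − 7, and Q(5) = 18.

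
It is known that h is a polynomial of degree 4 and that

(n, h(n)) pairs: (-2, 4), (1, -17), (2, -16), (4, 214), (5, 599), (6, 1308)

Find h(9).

Write h(n) = an^4 + bn³ + cn² + dn + e; the 6 given values yield a linear system in the 5 coefficients.
Solving, h(n) = n^4 + n³ - 4n² - 9n - 6.
Then h(9) = 6879.

6879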